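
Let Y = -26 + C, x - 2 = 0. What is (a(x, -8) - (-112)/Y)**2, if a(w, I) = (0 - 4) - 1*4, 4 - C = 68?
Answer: 173056/2025 ≈ 85.460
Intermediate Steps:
C = -64 (C = 4 - 1*68 = 4 - 68 = -64)
x = 2 (x = 2 + 0 = 2)
Y = -90 (Y = -26 - 64 = -90)
a(w, I) = -8 (a(w, I) = -4 - 4 = -8)
(a(x, -8) - (-112)/Y)**2 = (-8 - (-112)/(-90))**2 = (-8 - (-112)*(-1)/90)**2 = (-8 - 1*56/45)**2 = (-8 - 56/45)**2 = (-416/45)**2 = 173056/2025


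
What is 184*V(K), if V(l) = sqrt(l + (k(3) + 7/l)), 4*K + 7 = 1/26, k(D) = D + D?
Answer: 46*sqrt(21040526)/2353 ≈ 89.673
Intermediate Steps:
k(D) = 2*D
K = -181/104 (K = -7/4 + (1/4)/26 = -7/4 + (1/4)*(1/26) = -7/4 + 1/104 = -181/104 ≈ -1.7404)
V(l) = sqrt(6 + l + 7/l) (V(l) = sqrt(l + (2*3 + 7/l)) = sqrt(l + (6 + 7/l)) = sqrt(6 + l + 7/l))
184*V(K) = 184*sqrt(6 - 181/104 + 7/(-181/104)) = 184*sqrt(6 - 181/104 + 7*(-104/181)) = 184*sqrt(6 - 181/104 - 728/181) = 184*sqrt(4471/18824) = 184*(sqrt(21040526)/9412) = 46*sqrt(21040526)/2353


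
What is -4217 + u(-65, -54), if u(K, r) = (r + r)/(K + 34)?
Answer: -130619/31 ≈ -4213.5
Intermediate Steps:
u(K, r) = 2*r/(34 + K) (u(K, r) = (2*r)/(34 + K) = 2*r/(34 + K))
-4217 + u(-65, -54) = -4217 + 2*(-54)/(34 - 65) = -4217 + 2*(-54)/(-31) = -4217 + 2*(-54)*(-1/31) = -4217 + 108/31 = -130619/31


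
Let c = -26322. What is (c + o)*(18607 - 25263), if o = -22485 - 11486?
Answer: 401310208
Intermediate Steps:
o = -33971
(c + o)*(18607 - 25263) = (-26322 - 33971)*(18607 - 25263) = -60293*(-6656) = 401310208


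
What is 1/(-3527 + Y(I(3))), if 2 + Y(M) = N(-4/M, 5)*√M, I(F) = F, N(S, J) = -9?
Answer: -3529/12453598 + 9*√3/12453598 ≈ -0.00028212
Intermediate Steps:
Y(M) = -2 - 9*√M
1/(-3527 + Y(I(3))) = 1/(-3527 + (-2 - 9*√3)) = 1/(-3529 - 9*√3)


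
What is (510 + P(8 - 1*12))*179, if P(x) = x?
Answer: 90574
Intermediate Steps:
(510 + P(8 - 1*12))*179 = (510 + (8 - 1*12))*179 = (510 + (8 - 12))*179 = (510 - 4)*179 = 506*179 = 90574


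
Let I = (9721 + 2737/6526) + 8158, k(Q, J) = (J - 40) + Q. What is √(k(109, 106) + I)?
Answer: √768913818166/6526 ≈ 134.37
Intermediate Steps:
k(Q, J) = -40 + J + Q (k(Q, J) = (-40 + J) + Q = -40 + J + Q)
I = 116681091/6526 (I = (9721 + 2737*(1/6526)) + 8158 = (9721 + 2737/6526) + 8158 = 63441983/6526 + 8158 = 116681091/6526 ≈ 17879.)
√(k(109, 106) + I) = √((-40 + 106 + 109) + 116681091/6526) = √(175 + 116681091/6526) = √(117823141/6526) = √768913818166/6526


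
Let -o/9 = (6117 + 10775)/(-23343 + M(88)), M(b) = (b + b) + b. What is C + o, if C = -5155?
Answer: -39606739/7693 ≈ -5148.4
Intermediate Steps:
M(b) = 3*b (M(b) = 2*b + b = 3*b)
o = 50676/7693 (o = -9*(6117 + 10775)/(-23343 + 3*88) = -152028/(-23343 + 264) = -152028/(-23079) = -152028*(-1)/23079 = -9*(-16892/23079) = 50676/7693 ≈ 6.5873)
C + o = -5155 + 50676/7693 = -39606739/7693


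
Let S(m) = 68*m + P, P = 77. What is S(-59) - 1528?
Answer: -5463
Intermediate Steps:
S(m) = 77 + 68*m (S(m) = 68*m + 77 = 77 + 68*m)
S(-59) - 1528 = (77 + 68*(-59)) - 1528 = (77 - 4012) - 1528 = -3935 - 1528 = -5463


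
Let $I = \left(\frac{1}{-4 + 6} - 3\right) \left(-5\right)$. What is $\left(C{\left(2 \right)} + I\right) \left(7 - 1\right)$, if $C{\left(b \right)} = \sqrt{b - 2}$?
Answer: $75$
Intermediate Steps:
$C{\left(b \right)} = \sqrt{-2 + b}$
$I = \frac{25}{2}$ ($I = \left(\frac{1}{2} - 3\right) \left(-5\right) = \left(- \frac{5}{2}\right) \left(-5\right) = \frac{25}{2} \approx 12.5$)
$\left(C{\left(2 \right)} + I\right) \left(7 - 1\right) = \left(\sqrt{-2 + 2} + \frac{25}{2}\right) \left(7 - 1\right) = \left(\sqrt{0} + \frac{25}{2}\right) 6 = \left(0 + \frac{25}{2}\right) 6 = \frac{25}{2} \cdot 6 = 75$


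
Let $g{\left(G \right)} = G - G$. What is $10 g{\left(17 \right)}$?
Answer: $0$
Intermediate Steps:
$g{\left(G \right)} = 0$
$10 g{\left(17 \right)} = 10 \cdot 0 = 0$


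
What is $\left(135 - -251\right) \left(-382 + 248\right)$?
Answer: $-51724$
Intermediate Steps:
$\left(135 - -251\right) \left(-382 + 248\right) = \left(135 + 251\right) \left(-134\right) = 386 \left(-134\right) = -51724$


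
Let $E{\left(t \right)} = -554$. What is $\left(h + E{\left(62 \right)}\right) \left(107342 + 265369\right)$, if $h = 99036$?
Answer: $36705324702$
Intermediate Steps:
$\left(h + E{\left(62 \right)}\right) \left(107342 + 265369\right) = \left(99036 - 554\right) \left(107342 + 265369\right) = 98482 \cdot 372711 = 36705324702$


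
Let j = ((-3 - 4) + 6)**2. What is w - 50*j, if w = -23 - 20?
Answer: -93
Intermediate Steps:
w = -43
j = 1 (j = (-7 + 6)**2 = (-1)**2 = 1)
w - 50*j = -43 - 50*1 = -43 - 50 = -93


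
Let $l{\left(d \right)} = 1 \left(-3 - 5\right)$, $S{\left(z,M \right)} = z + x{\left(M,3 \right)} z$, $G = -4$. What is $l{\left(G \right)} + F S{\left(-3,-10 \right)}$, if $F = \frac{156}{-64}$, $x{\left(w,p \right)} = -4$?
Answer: $- \frac{479}{16} \approx -29.938$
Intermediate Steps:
$S{\left(z,M \right)} = - 3 z$ ($S{\left(z,M \right)} = z - 4 z = - 3 z$)
$F = - \frac{39}{16}$ ($F = 156 \left(- \frac{1}{64}\right) = - \frac{39}{16} \approx -2.4375$)
$l{\left(d \right)} = -8$ ($l{\left(d \right)} = 1 \left(-8\right) = -8$)
$l{\left(G \right)} + F S{\left(-3,-10 \right)} = -8 - \frac{39 \left(\left(-3\right) \left(-3\right)\right)}{16} = -8 - \frac{351}{16} = - \frac{479}{16}$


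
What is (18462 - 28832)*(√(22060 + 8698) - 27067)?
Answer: 280684790 - 134810*√182 ≈ 2.7887e+8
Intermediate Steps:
(18462 - 28832)*(√(22060 + 8698) - 27067) = -10370*(√30758 - 27067) = -10370*(13*√182 - 27067) = -10370*(-27067 + 13*√182) = 280684790 - 134810*√182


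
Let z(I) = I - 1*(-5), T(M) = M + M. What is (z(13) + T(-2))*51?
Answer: 714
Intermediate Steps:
T(M) = 2*M
z(I) = 5 + I (z(I) = I + 5 = 5 + I)
(z(13) + T(-2))*51 = ((5 + 13) + 2*(-2))*51 = (18 - 4)*51 = 14*51 = 714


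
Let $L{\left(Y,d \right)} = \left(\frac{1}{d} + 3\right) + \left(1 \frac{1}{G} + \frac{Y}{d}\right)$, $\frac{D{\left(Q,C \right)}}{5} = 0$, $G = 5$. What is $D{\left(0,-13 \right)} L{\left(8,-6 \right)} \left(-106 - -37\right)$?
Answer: $0$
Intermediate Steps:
$D{\left(Q,C \right)} = 0$ ($D{\left(Q,C \right)} = 5 \cdot 0 = 0$)
$L{\left(Y,d \right)} = \frac{16}{5} + \frac{1}{d} + \frac{Y}{d}$ ($L{\left(Y,d \right)} = \left(\frac{1}{d} + 3\right) + \left(1 \cdot \frac{1}{5} + \frac{Y}{d}\right) = \left(3 + \frac{1}{d}\right) + \left(1 \cdot \frac{1}{5} + \frac{Y}{d}\right) = \left(3 + \frac{1}{d}\right) + \left(\frac{1}{5} + \frac{Y}{d}\right) = \frac{16}{5} + \frac{1}{d} + \frac{Y}{d}$)
$D{\left(0,-13 \right)} L{\left(8,-6 \right)} \left(-106 - -37\right) = 0 \frac{1 + 8 + \frac{16}{5} \left(-6\right)}{-6} \left(-106 - -37\right) = 0 \left(- \frac{1 + 8 - \frac{96}{5}}{6}\right) \left(-106 + 37\right) = 0 \left(\left(- \frac{1}{6}\right) \left(- \frac{51}{5}\right)\right) \left(-69\right) = 0 \cdot \frac{17}{10} \left(-69\right) = 0 \left(-69\right) = 0$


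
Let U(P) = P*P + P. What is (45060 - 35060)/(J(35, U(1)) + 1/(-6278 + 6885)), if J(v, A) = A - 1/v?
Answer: 106225000/20959 ≈ 5068.2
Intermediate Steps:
U(P) = P + P**2 (U(P) = P**2 + P = P + P**2)
(45060 - 35060)/(J(35, U(1)) + 1/(-6278 + 6885)) = (45060 - 35060)/((1*(1 + 1) - 1/35) + 1/(-6278 + 6885)) = 10000/((1*2 - 1*1/35) + 1/607) = 10000/((2 - 1/35) + 1/607) = 10000/(69/35 + 1/607) = 10000/(41918/21245) = 10000*(21245/41918) = 106225000/20959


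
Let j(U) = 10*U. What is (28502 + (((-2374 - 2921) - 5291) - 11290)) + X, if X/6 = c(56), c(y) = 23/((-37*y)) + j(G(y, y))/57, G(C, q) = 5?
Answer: 130528473/19684 ≈ 6631.2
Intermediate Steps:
c(y) = 50/57 - 23/(37*y) (c(y) = 23/((-37*y)) + (10*5)/57 = 23*(-1/(37*y)) + 50*(1/57) = -23/(37*y) + 50/57 = 50/57 - 23/(37*y))
X = 102289/19684 (X = 6*((1/2109)*(-1311 + 1850*56)/56) = 6*((1/2109)*(1/56)*(-1311 + 103600)) = 6*((1/2109)*(1/56)*102289) = 6*(102289/118104) = 102289/19684 ≈ 5.1966)
(28502 + (((-2374 - 2921) - 5291) - 11290)) + X = (28502 + (((-2374 - 2921) - 5291) - 11290)) + 102289/19684 = (28502 + ((-5295 - 5291) - 11290)) + 102289/19684 = (28502 + (-10586 - 11290)) + 102289/19684 = (28502 - 21876) + 102289/19684 = 6626 + 102289/19684 = 130528473/19684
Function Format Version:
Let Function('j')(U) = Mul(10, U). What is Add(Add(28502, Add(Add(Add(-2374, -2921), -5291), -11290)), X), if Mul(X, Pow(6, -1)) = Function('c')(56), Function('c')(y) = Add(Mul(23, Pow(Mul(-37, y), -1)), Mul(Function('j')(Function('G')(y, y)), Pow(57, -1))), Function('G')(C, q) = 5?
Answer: Rational(130528473, 19684) ≈ 6631.2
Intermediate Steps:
Function('c')(y) = Add(Rational(50, 57), Mul(Rational(-23, 37), Pow(y, -1))) (Function('c')(y) = Add(Mul(23, Pow(Mul(-37, y), -1)), Mul(Mul(10, 5), Pow(57, -1))) = Add(Mul(23, Mul(Rational(-1, 37), Pow(y, -1))), Mul(50, Rational(1, 57))) = Add(Mul(Rational(-23, 37), Pow(y, -1)), Rational(50, 57)) = Add(Rational(50, 57), Mul(Rational(-23, 37), Pow(y, -1))))
X = Rational(102289, 19684) (X = Mul(6, Mul(Rational(1, 2109), Pow(56, -1), Add(-1311, Mul(1850, 56)))) = Mul(6, Mul(Rational(1, 2109), Rational(1, 56), Add(-1311, 103600))) = Mul(6, Mul(Rational(1, 2109), Rational(1, 56), 102289)) = Mul(6, Rational(102289, 118104)) = Rational(102289, 19684) ≈ 5.1966)
Add(Add(28502, Add(Add(Add(-2374, -2921), -5291), -11290)), X) = Add(Add(28502, Add(Add(Add(-2374, -2921), -5291), -11290)), Rational(102289, 19684)) = Add(Add(28502, Add(Add(-5295, -5291), -11290)), Rational(102289, 19684)) = Add(Add(28502, Add(-10586, -11290)), Rational(102289, 19684)) = Add(Add(28502, -21876), Rational(102289, 19684)) = Add(6626, Rational(102289, 19684)) = Rational(130528473, 19684)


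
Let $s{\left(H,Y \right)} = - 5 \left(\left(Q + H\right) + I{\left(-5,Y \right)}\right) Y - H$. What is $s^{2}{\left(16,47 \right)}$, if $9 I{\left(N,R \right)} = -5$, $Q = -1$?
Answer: $\frac{942121636}{81} \approx 1.1631 \cdot 10^{7}$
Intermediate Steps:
$I{\left(N,R \right)} = - \frac{5}{9}$ ($I{\left(N,R \right)} = \frac{1}{9} \left(-5\right) = - \frac{5}{9}$)
$s{\left(H,Y \right)} = - H + Y \left(\frac{70}{9} - 5 H\right)$ ($s{\left(H,Y \right)} = - 5 \left(\left(-1 + H\right) - \frac{5}{9}\right) Y - H = - 5 \left(- \frac{14}{9} + H\right) Y - H = \left(\frac{70}{9} - 5 H\right) Y - H = Y \left(\frac{70}{9} - 5 H\right) - H = - H + Y \left(\frac{70}{9} - 5 H\right)$)
$s^{2}{\left(16,47 \right)} = \left(\left(-1\right) 16 + \frac{70}{9} \cdot 47 - 80 \cdot 47\right)^{2} = \left(-16 + \frac{3290}{9} - 3760\right)^{2} = \left(- \frac{30694}{9}\right)^{2} = \frac{942121636}{81}$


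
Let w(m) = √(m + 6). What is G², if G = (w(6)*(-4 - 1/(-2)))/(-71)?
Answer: 147/5041 ≈ 0.029161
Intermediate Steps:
w(m) = √(6 + m)
G = 7*√3/71 (G = (√(6 + 6)*(-4 - 1/(-2)))/(-71) = (√12*(-4 - 1*(-½)))*(-1/71) = ((2*√3)*(-4 + ½))*(-1/71) = ((2*√3)*(-7/2))*(-1/71) = -7*√3*(-1/71) = 7*√3/71 ≈ 0.17077)
G² = (7*√3/71)² = 147/5041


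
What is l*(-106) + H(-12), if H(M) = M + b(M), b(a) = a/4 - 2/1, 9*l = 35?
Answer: -3863/9 ≈ -429.22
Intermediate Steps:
l = 35/9 (l = (1/9)*35 = 35/9 ≈ 3.8889)
b(a) = -2 + a/4 (b(a) = a*(1/4) - 2*1 = a/4 - 2 = -2 + a/4)
H(M) = -2 + 5*M/4 (H(M) = M + (-2 + M/4) = -2 + 5*M/4)
l*(-106) + H(-12) = (35/9)*(-106) + (-2 + (5/4)*(-12)) = -3710/9 + (-2 - 15) = -3710/9 - 17 = -3863/9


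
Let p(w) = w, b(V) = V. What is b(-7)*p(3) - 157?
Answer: -178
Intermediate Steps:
b(-7)*p(3) - 157 = -7*3 - 157 = -21 - 157 = -178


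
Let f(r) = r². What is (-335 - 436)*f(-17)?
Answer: -222819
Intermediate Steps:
(-335 - 436)*f(-17) = (-335 - 436)*(-17)² = -771*289 = -222819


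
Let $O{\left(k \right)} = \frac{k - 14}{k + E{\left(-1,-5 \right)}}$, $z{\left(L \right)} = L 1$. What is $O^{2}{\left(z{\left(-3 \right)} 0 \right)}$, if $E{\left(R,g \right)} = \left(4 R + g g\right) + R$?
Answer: $\frac{49}{100} \approx 0.49$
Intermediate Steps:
$z{\left(L \right)} = L$
$E{\left(R,g \right)} = g^{2} + 5 R$ ($E{\left(R,g \right)} = \left(4 R + g^{2}\right) + R = \left(g^{2} + 4 R\right) + R = g^{2} + 5 R$)
$O{\left(k \right)} = \frac{-14 + k}{20 + k}$ ($O{\left(k \right)} = \frac{k - 14}{k + \left(\left(-5\right)^{2} + 5 \left(-1\right)\right)} = \frac{-14 + k}{k + \left(25 - 5\right)} = \frac{-14 + k}{k + 20} = \frac{-14 + k}{20 + k}$)
$O^{2}{\left(z{\left(-3 \right)} 0 \right)} = \left(\frac{-14 - 0}{20 - 0}\right)^{2} = \left(\frac{-14 + 0}{20 + 0}\right)^{2} = \left(\frac{1}{20} \left(-14\right)\right)^{2} = \left(- \frac{7}{10}\right)^{2} = \frac{49}{100}$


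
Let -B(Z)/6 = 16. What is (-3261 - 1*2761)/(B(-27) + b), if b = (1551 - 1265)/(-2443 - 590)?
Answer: 9132363/145727 ≈ 62.668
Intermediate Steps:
B(Z) = -96 (B(Z) = -6*16 = -96)
b = -286/3033 (b = 286/(-3033) = 286*(-1/3033) = -286/3033 ≈ -0.094296)
(-3261 - 1*2761)/(B(-27) + b) = (-3261 - 1*2761)/(-96 - 286/3033) = (-3261 - 2761)/(-291454/3033) = -6022*(-3033/291454) = 9132363/145727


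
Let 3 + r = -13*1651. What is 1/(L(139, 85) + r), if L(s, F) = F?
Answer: -1/21381 ≈ -4.6770e-5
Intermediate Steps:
r = -21466 (r = -3 - 13*1651 = -3 - 21463 = -21466)
1/(L(139, 85) + r) = 1/(85 - 21466) = 1/(-21381) = -1/21381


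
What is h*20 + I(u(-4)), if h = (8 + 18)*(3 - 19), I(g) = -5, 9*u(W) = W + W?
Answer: -8325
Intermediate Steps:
u(W) = 2*W/9 (u(W) = (W + W)/9 = (2*W)/9 = 2*W/9)
h = -416 (h = 26*(-16) = -416)
h*20 + I(u(-4)) = -416*20 - 5 = -8320 - 5 = -8325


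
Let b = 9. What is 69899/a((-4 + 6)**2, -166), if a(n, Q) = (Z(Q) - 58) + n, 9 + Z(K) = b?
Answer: -69899/54 ≈ -1294.4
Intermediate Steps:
Z(K) = 0 (Z(K) = -9 + 9 = 0)
a(n, Q) = -58 + n (a(n, Q) = (0 - 58) + n = -58 + n)
69899/a((-4 + 6)**2, -166) = 69899/(-58 + (-4 + 6)**2) = 69899/(-58 + 2**2) = 69899/(-58 + 4) = 69899/(-54) = 69899*(-1/54) = -69899/54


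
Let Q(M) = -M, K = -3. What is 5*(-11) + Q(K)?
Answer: -52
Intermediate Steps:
5*(-11) + Q(K) = 5*(-11) - 1*(-3) = -55 + 3 = -52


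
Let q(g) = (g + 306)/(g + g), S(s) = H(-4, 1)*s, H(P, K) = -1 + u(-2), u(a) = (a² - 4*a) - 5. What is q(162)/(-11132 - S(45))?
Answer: -13/102618 ≈ -0.00012668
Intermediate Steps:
u(a) = -5 + a² - 4*a
H(P, K) = 6 (H(P, K) = -1 + (-5 + (-2)² - 4*(-2)) = -1 + (-5 + 4 + 8) = -1 + 7 = 6)
S(s) = 6*s
q(g) = (306 + g)/(2*g) (q(g) = (306 + g)/((2*g)) = (306 + g)*(1/(2*g)) = (306 + g)/(2*g))
q(162)/(-11132 - S(45)) = ((½)*(306 + 162)/162)/(-11132 - 6*45) = ((½)*(1/162)*468)/(-11132 - 1*270) = 13/(9*(-11132 - 270)) = (13/9)/(-11402) = (13/9)*(-1/11402) = -13/102618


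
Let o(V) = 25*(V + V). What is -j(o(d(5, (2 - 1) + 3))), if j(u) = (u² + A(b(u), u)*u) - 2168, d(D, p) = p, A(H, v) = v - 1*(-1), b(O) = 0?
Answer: -78032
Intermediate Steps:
A(H, v) = 1 + v (A(H, v) = v + 1 = 1 + v)
o(V) = 50*V (o(V) = 25*(2*V) = 50*V)
j(u) = -2168 + u² + u*(1 + u) (j(u) = (u² + (1 + u)*u) - 2168 = (u² + u*(1 + u)) - 2168 = -2168 + u² + u*(1 + u))
-j(o(d(5, (2 - 1) + 3))) = -(-2168 + 50*((2 - 1) + 3) + 2*(50*((2 - 1) + 3))²) = -(-2168 + 50*(1 + 3) + 2*(50*(1 + 3))²) = -(-2168 + 50*4 + 2*(50*4)²) = -(-2168 + 200 + 2*200²) = -(-2168 + 200 + 2*40000) = -(-2168 + 200 + 80000) = -1*78032 = -78032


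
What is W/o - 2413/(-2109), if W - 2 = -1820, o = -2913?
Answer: 190583/107781 ≈ 1.7682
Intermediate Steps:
W = -1818 (W = 2 - 1820 = -1818)
W/o - 2413/(-2109) = -1818/(-2913) - 2413/(-2109) = -1818*(-1/2913) - 2413*(-1/2109) = 606/971 + 127/111 = 190583/107781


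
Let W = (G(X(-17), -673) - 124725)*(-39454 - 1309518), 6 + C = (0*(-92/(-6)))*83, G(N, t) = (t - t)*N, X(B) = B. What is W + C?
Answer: 168250532694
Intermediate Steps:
G(N, t) = 0 (G(N, t) = 0*N = 0)
C = -6 (C = -6 + (0*(-92/(-6)))*83 = -6 + (0*(-92*(-⅙)))*83 = -6 + (0*(46/3))*83 = -6 + 0*83 = -6 + 0 = -6)
W = 168250532700 (W = (0 - 124725)*(-39454 - 1309518) = -124725*(-1348972) = 168250532700)
W + C = 168250532700 - 6 = 168250532694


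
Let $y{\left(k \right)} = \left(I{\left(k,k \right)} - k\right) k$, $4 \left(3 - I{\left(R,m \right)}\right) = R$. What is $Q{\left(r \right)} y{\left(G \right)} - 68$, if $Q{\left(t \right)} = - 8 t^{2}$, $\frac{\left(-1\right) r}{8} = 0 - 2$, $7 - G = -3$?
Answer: $194492$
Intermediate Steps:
$G = 10$ ($G = 7 - -3 = 7 + 3 = 10$)
$I{\left(R,m \right)} = 3 - \frac{R}{4}$
$r = 16$ ($r = - 8 \left(0 - 2\right) = \left(-8\right) \left(-2\right) = 16$)
$y{\left(k \right)} = k \left(3 - \frac{5 k}{4}\right)$ ($y{\left(k \right)} = \left(\left(3 - \frac{k}{4}\right) - k\right) k = \left(3 - \frac{5 k}{4}\right) k = k \left(3 - \frac{5 k}{4}\right)$)
$Q{\left(r \right)} y{\left(G \right)} - 68 = - 8 \cdot 16^{2} \cdot \frac{1}{4} \cdot 10 \left(12 - 50\right) - 68 = \left(-8\right) 256 \cdot \frac{1}{4} \cdot 10 \left(12 - 50\right) - 68 = - 2048 \cdot \frac{1}{4} \cdot 10 \left(-38\right) - 68 = \left(-2048\right) \left(-95\right) - 68 = 194560 - 68 = 194492$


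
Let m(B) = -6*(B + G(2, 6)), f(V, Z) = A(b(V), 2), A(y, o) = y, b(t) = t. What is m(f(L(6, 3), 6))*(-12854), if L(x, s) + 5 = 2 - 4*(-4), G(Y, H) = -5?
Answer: 616992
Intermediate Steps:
L(x, s) = 13 (L(x, s) = -5 + (2 - 4*(-4)) = -5 + (2 + 16) = -5 + 18 = 13)
f(V, Z) = V
m(B) = 30 - 6*B (m(B) = -6*(B - 5) = -6*(-5 + B) = 30 - 6*B)
m(f(L(6, 3), 6))*(-12854) = (30 - 6*13)*(-12854) = (30 - 78)*(-12854) = -48*(-12854) = 616992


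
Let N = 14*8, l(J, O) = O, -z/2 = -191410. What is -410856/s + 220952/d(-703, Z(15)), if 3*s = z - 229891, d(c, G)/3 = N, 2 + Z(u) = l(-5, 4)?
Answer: 595996885/917574 ≈ 649.54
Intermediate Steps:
z = 382820 (z = -2*(-191410) = 382820)
Z(u) = 2 (Z(u) = -2 + 4 = 2)
N = 112
d(c, G) = 336 (d(c, G) = 3*112 = 336)
s = 152929/3 (s = (382820 - 229891)/3 = (⅓)*152929 = 152929/3 ≈ 50976.)
-410856/s + 220952/d(-703, Z(15)) = -410856/152929/3 + 220952/336 = -410856*3/152929 + 220952*(1/336) = -1232568/152929 + 27619/42 = 595996885/917574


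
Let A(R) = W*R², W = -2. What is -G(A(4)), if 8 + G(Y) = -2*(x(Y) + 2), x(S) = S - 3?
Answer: -58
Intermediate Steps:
x(S) = -3 + S
A(R) = -2*R²
G(Y) = -6 - 2*Y (G(Y) = -8 - 2*((-3 + Y) + 2) = -8 - 2*(-1 + Y) = -8 + (2 - 2*Y) = -6 - 2*Y)
-G(A(4)) = -(-6 - (-4)*4²) = -(-6 - (-4)*16) = -(-6 - 2*(-32)) = -(-6 + 64) = -1*58 = -58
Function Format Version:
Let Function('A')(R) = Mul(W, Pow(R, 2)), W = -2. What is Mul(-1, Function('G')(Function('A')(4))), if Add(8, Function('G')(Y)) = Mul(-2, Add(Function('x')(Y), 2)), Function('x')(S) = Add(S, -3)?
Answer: -58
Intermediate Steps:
Function('x')(S) = Add(-3, S)
Function('A')(R) = Mul(-2, Pow(R, 2))
Function('G')(Y) = Add(-6, Mul(-2, Y)) (Function('G')(Y) = Add(-8, Mul(-2, Add(Add(-3, Y), 2))) = Add(-8, Mul(-2, Add(-1, Y))) = Add(-8, Add(2, Mul(-2, Y))) = Add(-6, Mul(-2, Y)))
Mul(-1, Function('G')(Function('A')(4))) = Mul(-1, Add(-6, Mul(-2, Mul(-2, Pow(4, 2))))) = Mul(-1, Add(-6, Mul(-2, Mul(-2, 16)))) = Mul(-1, Add(-6, Mul(-2, -32))) = Mul(-1, Add(-6, 64)) = Mul(-1, 58) = -58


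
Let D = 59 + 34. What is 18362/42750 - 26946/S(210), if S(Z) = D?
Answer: -191705639/662625 ≈ -289.31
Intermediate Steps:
D = 93
S(Z) = 93
18362/42750 - 26946/S(210) = 18362/42750 - 26946/93 = 18362*(1/42750) - 26946*1/93 = 9181/21375 - 8982/31 = -191705639/662625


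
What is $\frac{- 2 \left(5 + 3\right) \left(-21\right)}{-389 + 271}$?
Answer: $- \frac{168}{59} \approx -2.8475$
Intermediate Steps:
$\frac{- 2 \left(5 + 3\right) \left(-21\right)}{-389 + 271} = \frac{\left(-2\right) 8 \left(-21\right)}{-118} = \left(-16\right) \left(-21\right) \left(- \frac{1}{118}\right) = 336 \left(- \frac{1}{118}\right) = - \frac{168}{59}$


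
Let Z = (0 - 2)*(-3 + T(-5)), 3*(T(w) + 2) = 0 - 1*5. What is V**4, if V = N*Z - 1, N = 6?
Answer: 38950081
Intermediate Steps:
T(w) = -11/3 (T(w) = -2 + (0 - 1*5)/3 = -2 + (0 - 5)/3 = -2 + (1/3)*(-5) = -2 - 5/3 = -11/3)
Z = 40/3 (Z = (0 - 2)*(-3 - 11/3) = -2*(-20/3) = 40/3 ≈ 13.333)
V = 79 (V = 6*(40/3) - 1 = 80 - 1 = 79)
V**4 = 79**4 = 38950081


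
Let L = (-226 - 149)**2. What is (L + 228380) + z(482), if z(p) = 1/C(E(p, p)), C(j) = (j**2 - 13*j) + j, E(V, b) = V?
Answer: 83594392701/226540 ≈ 3.6901e+5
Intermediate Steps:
L = 140625 (L = (-375)**2 = 140625)
C(j) = j**2 - 12*j
z(p) = 1/(p*(-12 + p))
(L + 228380) + z(482) = (140625 + 228380) + 1/(482*(-12 + 482)) = 369005 + (1/482)/470 = 369005 + (1/482)*(1/470) = 369005 + 1/226540 = 83594392701/226540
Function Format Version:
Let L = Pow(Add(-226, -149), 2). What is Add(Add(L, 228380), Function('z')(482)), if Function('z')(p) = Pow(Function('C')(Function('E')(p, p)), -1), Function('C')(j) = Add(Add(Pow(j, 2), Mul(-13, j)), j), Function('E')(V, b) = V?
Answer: Rational(83594392701, 226540) ≈ 3.6901e+5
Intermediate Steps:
L = 140625 (L = Pow(-375, 2) = 140625)
Function('C')(j) = Add(Pow(j, 2), Mul(-12, j))
Function('z')(p) = Mul(Pow(p, -1), Pow(Add(-12, p), -1)) (Function('z')(p) = Pow(Mul(p, Add(-12, p)), -1) = Mul(Pow(p, -1), Pow(Add(-12, p), -1)))
Add(Add(L, 228380), Function('z')(482)) = Add(Add(140625, 228380), Mul(Pow(482, -1), Pow(Add(-12, 482), -1))) = Add(369005, Mul(Rational(1, 482), Pow(470, -1))) = Add(369005, Mul(Rational(1, 482), Rational(1, 470))) = Add(369005, Rational(1, 226540)) = Rational(83594392701, 226540)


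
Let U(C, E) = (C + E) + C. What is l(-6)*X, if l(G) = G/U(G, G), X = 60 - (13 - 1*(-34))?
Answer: 13/3 ≈ 4.3333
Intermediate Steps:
U(C, E) = E + 2*C
X = 13 (X = 60 - (13 + 34) = 60 - 1*47 = 60 - 47 = 13)
l(G) = ⅓ (l(G) = G/(G + 2*G) = G/((3*G)) = G*(1/(3*G)) = ⅓)
l(-6)*X = (⅓)*13 = 13/3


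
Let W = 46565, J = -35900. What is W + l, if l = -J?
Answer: 82465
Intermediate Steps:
l = 35900 (l = -1*(-35900) = 35900)
W + l = 46565 + 35900 = 82465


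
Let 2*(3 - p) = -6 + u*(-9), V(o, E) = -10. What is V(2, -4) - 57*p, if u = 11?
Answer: -6347/2 ≈ -3173.5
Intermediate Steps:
p = 111/2 (p = 3 - (-6 + 11*(-9))/2 = 3 - (-6 - 99)/2 = 3 - 1/2*(-105) = 3 + 105/2 = 111/2 ≈ 55.500)
V(2, -4) - 57*p = -10 - 57*111/2 = -10 - 6327/2 = -6347/2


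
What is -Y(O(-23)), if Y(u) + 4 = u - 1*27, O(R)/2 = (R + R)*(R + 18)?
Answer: -429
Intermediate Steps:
O(R) = 4*R*(18 + R) (O(R) = 2*((R + R)*(R + 18)) = 2*((2*R)*(18 + R)) = 2*(2*R*(18 + R)) = 4*R*(18 + R))
Y(u) = -31 + u (Y(u) = -4 + (u - 1*27) = -4 + (u - 27) = -4 + (-27 + u) = -31 + u)
-Y(O(-23)) = -(-31 + 4*(-23)*(18 - 23)) = -(-31 + 4*(-23)*(-5)) = -(-31 + 460) = -1*429 = -429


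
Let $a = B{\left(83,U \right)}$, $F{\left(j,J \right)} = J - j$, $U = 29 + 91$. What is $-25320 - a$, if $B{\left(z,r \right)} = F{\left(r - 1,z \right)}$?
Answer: $-25284$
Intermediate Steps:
$U = 120$
$B{\left(z,r \right)} = 1 + z - r$ ($B{\left(z,r \right)} = z - \left(r - 1\right) = z - \left(-1 + r\right) = 1 + z - r$)
$a = -36$ ($a = 1 + 83 - 120 = -36$)
$-25320 - a = -25320 - -36 = -25320 + 36 = -25284$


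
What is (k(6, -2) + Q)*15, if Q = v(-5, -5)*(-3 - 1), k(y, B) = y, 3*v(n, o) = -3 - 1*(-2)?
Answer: 110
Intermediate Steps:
v(n, o) = -1/3 (v(n, o) = (-3 - 1*(-2))/3 = (-3 + 2)/3 = (1/3)*(-1) = -1/3)
Q = 4/3 (Q = -(-3 - 1)/3 = -1/3*(-4) = 4/3 ≈ 1.3333)
(k(6, -2) + Q)*15 = (6 + 4/3)*15 = (22/3)*15 = 110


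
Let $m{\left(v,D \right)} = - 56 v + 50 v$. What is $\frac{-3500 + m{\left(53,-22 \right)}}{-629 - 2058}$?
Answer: $\frac{3818}{2687} \approx 1.4209$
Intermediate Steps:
$m{\left(v,D \right)} = - 6 v$
$\frac{-3500 + m{\left(53,-22 \right)}}{-629 - 2058} = \frac{-3500 - 318}{-629 - 2058} = \frac{-3500 - 318}{-2687} = \left(-3818\right) \left(- \frac{1}{2687}\right) = \frac{3818}{2687}$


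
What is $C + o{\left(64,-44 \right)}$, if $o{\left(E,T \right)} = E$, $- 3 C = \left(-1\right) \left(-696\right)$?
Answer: $-168$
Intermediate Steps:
$C = -232$ ($C = - \frac{\left(-1\right) \left(-696\right)}{3} = \left(- \frac{1}{3}\right) 696 = -232$)
$C + o{\left(64,-44 \right)} = -232 + 64 = -168$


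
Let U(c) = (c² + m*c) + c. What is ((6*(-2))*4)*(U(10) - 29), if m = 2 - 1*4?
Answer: -2928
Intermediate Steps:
m = -2 (m = 2 - 4 = -2)
U(c) = c² - c (U(c) = (c² - 2*c) + c = c² - c)
((6*(-2))*4)*(U(10) - 29) = ((6*(-2))*4)*(10*(-1 + 10) - 29) = (-12*4)*(10*9 - 29) = -48*(90 - 29) = -48*61 = -2928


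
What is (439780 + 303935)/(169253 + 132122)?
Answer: 148743/60275 ≈ 2.4677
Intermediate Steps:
(439780 + 303935)/(169253 + 132122) = 743715/301375 = 743715*(1/301375) = 148743/60275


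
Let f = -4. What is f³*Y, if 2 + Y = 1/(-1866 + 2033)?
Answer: 21312/167 ≈ 127.62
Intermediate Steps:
Y = -333/167 (Y = -2 + 1/(-1866 + 2033) = -2 + 1/167 = -333/167 ≈ -1.9940)
f³*Y = (-4)³*(-333/167) = -64*(-333/167) = 21312/167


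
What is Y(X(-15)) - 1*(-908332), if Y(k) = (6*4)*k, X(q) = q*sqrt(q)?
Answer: 908332 - 360*I*sqrt(15) ≈ 9.0833e+5 - 1394.3*I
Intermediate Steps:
X(q) = q**(3/2)
Y(k) = 24*k
Y(X(-15)) - 1*(-908332) = 24*(-15)**(3/2) - 1*(-908332) = 24*(-15*I*sqrt(15)) + 908332 = -360*I*sqrt(15) + 908332 = 908332 - 360*I*sqrt(15)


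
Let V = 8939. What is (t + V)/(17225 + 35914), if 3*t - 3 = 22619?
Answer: 49439/159417 ≈ 0.31012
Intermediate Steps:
t = 22622/3 (t = 1 + (1/3)*22619 = 1 + 22619/3 = 22622/3 ≈ 7540.7)
(t + V)/(17225 + 35914) = (22622/3 + 8939)/(17225 + 35914) = (49439/3)/53139 = (49439/3)*(1/53139) = 49439/159417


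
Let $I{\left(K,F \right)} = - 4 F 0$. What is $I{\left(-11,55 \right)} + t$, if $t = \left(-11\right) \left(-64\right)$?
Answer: $704$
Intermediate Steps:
$I{\left(K,F \right)} = 0$
$t = 704$
$I{\left(-11,55 \right)} + t = 0 + 704 = 704$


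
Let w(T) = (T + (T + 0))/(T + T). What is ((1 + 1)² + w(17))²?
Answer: 25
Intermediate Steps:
w(T) = 1 (w(T) = (T + T)/((2*T)) = (2*T)*(1/(2*T)) = 1)
((1 + 1)² + w(17))² = ((1 + 1)² + 1)² = (2² + 1)² = (4 + 1)² = 5² = 25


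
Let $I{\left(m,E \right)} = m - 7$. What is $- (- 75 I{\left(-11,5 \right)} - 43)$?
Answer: $-1307$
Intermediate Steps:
$I{\left(m,E \right)} = -7 + m$ ($I{\left(m,E \right)} = m - 7 = -7 + m$)
$- (- 75 I{\left(-11,5 \right)} - 43) = - (- 75 \left(-7 - 11\right) - 43) = - (\left(-75\right) \left(-18\right) - 43) = - (1350 - 43) = \left(-1\right) 1307 = -1307$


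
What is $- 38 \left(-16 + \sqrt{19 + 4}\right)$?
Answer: $608 - 38 \sqrt{23} \approx 425.76$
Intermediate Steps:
$- 38 \left(-16 + \sqrt{19 + 4}\right) = - 38 \left(-16 + \sqrt{23}\right) = 608 - 38 \sqrt{23}$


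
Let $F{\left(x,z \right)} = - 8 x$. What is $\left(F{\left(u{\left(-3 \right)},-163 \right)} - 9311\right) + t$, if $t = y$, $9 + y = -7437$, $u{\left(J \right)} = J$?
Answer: $-16733$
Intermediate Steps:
$y = -7446$ ($y = -9 - 7437 = -7446$)
$t = -7446$
$\left(F{\left(u{\left(-3 \right)},-163 \right)} - 9311\right) + t = \left(\left(-8\right) \left(-3\right) - 9311\right) - 7446 = \left(24 - 9311\right) - 7446 = -9287 - 7446 = -16733$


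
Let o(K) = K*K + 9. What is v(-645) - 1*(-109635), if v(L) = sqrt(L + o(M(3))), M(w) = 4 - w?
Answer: 109635 + I*sqrt(635) ≈ 1.0964e+5 + 25.199*I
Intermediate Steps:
o(K) = 9 + K**2 (o(K) = K**2 + 9 = 9 + K**2)
v(L) = sqrt(10 + L) (v(L) = sqrt(L + (9 + (4 - 1*3)**2)) = sqrt(L + (9 + (4 - 3)**2)) = sqrt(L + (9 + 1**2)) = sqrt(L + (9 + 1)) = sqrt(L + 10) = sqrt(10 + L))
v(-645) - 1*(-109635) = sqrt(10 - 645) - 1*(-109635) = sqrt(-635) + 109635 = I*sqrt(635) + 109635 = 109635 + I*sqrt(635)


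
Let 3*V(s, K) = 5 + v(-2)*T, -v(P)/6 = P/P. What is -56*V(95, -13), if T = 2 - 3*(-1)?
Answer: 1400/3 ≈ 466.67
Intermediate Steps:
v(P) = -6 (v(P) = -6*P/P = -6*1 = -6)
T = 5 (T = 2 + 3 = 5)
V(s, K) = -25/3 (V(s, K) = (5 - 6*5)/3 = (5 - 30)/3 = (⅓)*(-25) = -25/3)
-56*V(95, -13) = -56*(-25/3) = 1400/3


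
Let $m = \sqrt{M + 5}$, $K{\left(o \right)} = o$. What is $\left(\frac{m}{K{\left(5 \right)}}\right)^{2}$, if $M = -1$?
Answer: $\frac{4}{25} \approx 0.16$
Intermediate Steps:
$m = 2$ ($m = \sqrt{-1 + 5} = \sqrt{4} = 2$)
$\left(\frac{m}{K{\left(5 \right)}}\right)^{2} = \left(\frac{2}{5}\right)^{2} = \frac{4}{25}$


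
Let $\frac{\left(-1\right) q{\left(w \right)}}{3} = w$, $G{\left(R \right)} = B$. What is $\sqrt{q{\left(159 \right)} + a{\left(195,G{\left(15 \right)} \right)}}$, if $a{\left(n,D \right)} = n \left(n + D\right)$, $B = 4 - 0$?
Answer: $2 \sqrt{9582} \approx 195.78$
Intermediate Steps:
$B = 4$ ($B = 4 + 0 = 4$)
$G{\left(R \right)} = 4$
$a{\left(n,D \right)} = n \left(D + n\right)$
$q{\left(w \right)} = - 3 w$
$\sqrt{q{\left(159 \right)} + a{\left(195,G{\left(15 \right)} \right)}} = \sqrt{\left(-3\right) 159 + 195 \left(4 + 195\right)} = \sqrt{-477 + 195 \cdot 199} = \sqrt{-477 + 38805} = \sqrt{38328} = 2 \sqrt{9582}$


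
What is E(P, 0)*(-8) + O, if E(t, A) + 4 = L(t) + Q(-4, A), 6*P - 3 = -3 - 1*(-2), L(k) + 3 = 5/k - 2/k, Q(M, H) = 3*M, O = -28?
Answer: 52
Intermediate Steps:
L(k) = -3 + 3/k (L(k) = -3 + (5/k - 2/k) = -3 + 3/k)
P = ⅓ (P = ½ + (-3 - 1*(-2))/6 = ½ + (-3 + 2)/6 = ½ + (⅙)*(-1) = ½ - ⅙ = ⅓ ≈ 0.33333)
E(t, A) = -19 + 3/t (E(t, A) = -4 + ((-3 + 3/t) + 3*(-4)) = -4 + ((-3 + 3/t) - 12) = -4 + (-15 + 3/t) = -19 + 3/t)
E(P, 0)*(-8) + O = (-19 + 3/(⅓))*(-8) - 28 = (-19 + 3*3)*(-8) - 28 = (-19 + 9)*(-8) - 28 = -10*(-8) - 28 = 80 - 28 = 52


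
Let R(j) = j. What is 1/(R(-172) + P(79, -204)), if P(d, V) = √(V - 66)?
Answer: -86/14927 - 3*I*√30/29854 ≈ -0.0057614 - 0.0005504*I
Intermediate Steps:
P(d, V) = √(-66 + V)
1/(R(-172) + P(79, -204)) = 1/(-172 + √(-66 - 204)) = 1/(-172 + √(-270)) = 1/(-172 + 3*I*√30)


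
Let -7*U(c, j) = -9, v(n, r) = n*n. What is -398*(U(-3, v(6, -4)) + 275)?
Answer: -769732/7 ≈ -1.0996e+5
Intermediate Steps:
v(n, r) = n**2
U(c, j) = 9/7 (U(c, j) = -1/7*(-9) = 9/7)
-398*(U(-3, v(6, -4)) + 275) = -398*(9/7 + 275) = -398*1934/7 = -769732/7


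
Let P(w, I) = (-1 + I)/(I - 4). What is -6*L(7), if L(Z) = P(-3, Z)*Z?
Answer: -84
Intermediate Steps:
P(w, I) = (-1 + I)/(-4 + I)
L(Z) = Z*(-1 + Z)/(-4 + Z) (L(Z) = ((-1 + Z)/(-4 + Z))*Z = Z*(-1 + Z)/(-4 + Z))
-6*L(7) = -42*(-1 + 7)/(-4 + 7) = -42*6/3 = -6*14 = -84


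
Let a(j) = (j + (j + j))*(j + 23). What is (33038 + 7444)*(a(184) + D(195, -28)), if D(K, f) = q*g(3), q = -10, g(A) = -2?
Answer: 4626444888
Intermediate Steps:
D(K, f) = 20 (D(K, f) = -10*(-2) = 20)
a(j) = 3*j*(23 + j) (a(j) = (j + 2*j)*(23 + j) = (3*j)*(23 + j) = 3*j*(23 + j))
(33038 + 7444)*(a(184) + D(195, -28)) = (33038 + 7444)*(3*184*(23 + 184) + 20) = 40482*(3*184*207 + 20) = 40482*(114264 + 20) = 40482*114284 = 4626444888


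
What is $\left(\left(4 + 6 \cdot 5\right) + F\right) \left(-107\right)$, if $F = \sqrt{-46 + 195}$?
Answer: $-3638 - 107 \sqrt{149} \approx -4944.1$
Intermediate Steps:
$F = \sqrt{149} \approx 12.207$
$\left(\left(4 + 6 \cdot 5\right) + F\right) \left(-107\right) = \left(\left(4 + 6 \cdot 5\right) + \sqrt{149}\right) \left(-107\right) = \left(\left(4 + 30\right) + \sqrt{149}\right) \left(-107\right) = \left(34 + \sqrt{149}\right) \left(-107\right) = -3638 - 107 \sqrt{149}$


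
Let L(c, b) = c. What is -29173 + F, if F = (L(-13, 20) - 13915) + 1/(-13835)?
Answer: -596302336/13835 ≈ -43101.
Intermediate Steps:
F = -192693881/13835 (F = (-13 - 13915) + 1/(-13835) = -13928 - 1/13835 = -192693881/13835 ≈ -13928.)
-29173 + F = -29173 - 192693881/13835 = -596302336/13835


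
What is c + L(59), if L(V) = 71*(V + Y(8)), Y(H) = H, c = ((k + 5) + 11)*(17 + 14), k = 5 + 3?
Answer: 5501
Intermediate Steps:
k = 8
c = 744 (c = ((8 + 5) + 11)*(17 + 14) = (13 + 11)*31 = 24*31 = 744)
L(V) = 568 + 71*V (L(V) = 71*(V + 8) = 71*(8 + V) = 568 + 71*V)
c + L(59) = 744 + (568 + 71*59) = 744 + (568 + 4189) = 744 + 4757 = 5501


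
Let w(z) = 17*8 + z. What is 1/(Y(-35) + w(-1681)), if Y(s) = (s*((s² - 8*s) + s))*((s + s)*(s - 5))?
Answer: -1/144061545 ≈ -6.9415e-9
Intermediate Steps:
w(z) = 136 + z
Y(s) = 2*s²*(-5 + s)*(s² - 7*s) (Y(s) = (s*(s² - 7*s))*((2*s)*(-5 + s)) = (s*(s² - 7*s))*(2*s*(-5 + s)) = 2*s²*(-5 + s)*(s² - 7*s))
1/(Y(-35) + w(-1681)) = 1/(2*(-35)³*(35 + (-35)² - 12*(-35)) + (136 - 1681)) = 1/(2*(-42875)*(35 + 1225 + 420) - 1545) = 1/(2*(-42875)*1680 - 1545) = 1/(-144060000 - 1545) = 1/(-144061545) = -1/144061545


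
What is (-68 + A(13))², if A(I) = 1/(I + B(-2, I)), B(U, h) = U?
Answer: 558009/121 ≈ 4611.6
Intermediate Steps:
A(I) = 1/(-2 + I) (A(I) = 1/(I - 2) = 1/(-2 + I))
(-68 + A(13))² = (-68 + 1/(-2 + 13))² = (-68 + 1/11)² = (-747/11)² = 558009/121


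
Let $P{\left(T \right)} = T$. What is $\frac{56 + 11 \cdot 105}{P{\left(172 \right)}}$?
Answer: $\frac{1211}{172} \approx 7.0407$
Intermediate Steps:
$\frac{56 + 11 \cdot 105}{P{\left(172 \right)}} = \frac{56 + 11 \cdot 105}{172} = \left(56 + 1155\right) \frac{1}{172} = 1211 \cdot \frac{1}{172} = \frac{1211}{172}$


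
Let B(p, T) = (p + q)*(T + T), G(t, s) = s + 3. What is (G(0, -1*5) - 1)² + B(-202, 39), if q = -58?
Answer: -20271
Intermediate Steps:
G(t, s) = 3 + s
B(p, T) = 2*T*(-58 + p) (B(p, T) = (p - 58)*(T + T) = (-58 + p)*(2*T) = 2*T*(-58 + p))
(G(0, -1*5) - 1)² + B(-202, 39) = ((3 - 1*5) - 1)² + 2*39*(-58 - 202) = ((3 - 5) - 1)² + 2*39*(-260) = (-2 - 1)² - 20280 = (-3)² - 20280 = 9 - 20280 = -20271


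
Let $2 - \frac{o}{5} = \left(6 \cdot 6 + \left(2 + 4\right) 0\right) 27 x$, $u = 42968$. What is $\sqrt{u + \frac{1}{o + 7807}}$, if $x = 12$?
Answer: $\frac{\sqrt{109592161640209}}{50503} \approx 207.29$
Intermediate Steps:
$o = -58310$ ($o = 10 - 5 \left(6 \cdot 6 + \left(2 + 4\right) 0\right) 27 \cdot 12 = 10 - 5 \left(36 + 6 \cdot 0\right) 27 \cdot 12 = 10 - 5 \left(36 + 0\right) 27 \cdot 12 = 10 - 5 \cdot 36 \cdot 27 \cdot 12 = 10 - 5 \cdot 972 \cdot 12 = 10 - 58320 = -58310$)
$\sqrt{u + \frac{1}{o + 7807}} = \sqrt{42968 + \frac{1}{-58310 + 7807}} = \sqrt{42968 + \frac{1}{-50503}} = \sqrt{42968 - \frac{1}{50503}} = \sqrt{\frac{2170012903}{50503}} = \frac{\sqrt{109592161640209}}{50503}$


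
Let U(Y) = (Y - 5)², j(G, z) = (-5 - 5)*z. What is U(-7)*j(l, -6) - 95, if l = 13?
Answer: 8545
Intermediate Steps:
j(G, z) = -10*z
U(Y) = (-5 + Y)²
U(-7)*j(l, -6) - 95 = (-5 - 7)²*(-10*(-6)) - 95 = (-12)²*60 - 95 = 144*60 - 95 = 8640 - 95 = 8545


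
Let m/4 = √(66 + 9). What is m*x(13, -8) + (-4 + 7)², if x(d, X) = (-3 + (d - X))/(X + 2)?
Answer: 9 - 60*√3 ≈ -94.923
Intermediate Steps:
x(d, X) = (-3 + d - X)/(2 + X)
m = 20*√3 (m = 4*√(66 + 9) = 4*√75 = 4*(5*√3) = 20*√3 ≈ 34.641)
m*x(13, -8) + (-4 + 7)² = (20*√3)*((-3 + 13 - 1*(-8))/(2 - 8)) + (-4 + 7)² = (20*√3)*((-3 + 13 + 8)/(-6)) + 3² = (20*√3)*(-⅙*18) + 9 = (20*√3)*(-3) + 9 = -60*√3 + 9 = 9 - 60*√3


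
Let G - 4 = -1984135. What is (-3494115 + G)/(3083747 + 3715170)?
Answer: -5478246/6798917 ≈ -0.80575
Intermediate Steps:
G = -1984131 (G = 4 - 1984135 = -1984131)
(-3494115 + G)/(3083747 + 3715170) = (-3494115 - 1984131)/(3083747 + 3715170) = -5478246/6798917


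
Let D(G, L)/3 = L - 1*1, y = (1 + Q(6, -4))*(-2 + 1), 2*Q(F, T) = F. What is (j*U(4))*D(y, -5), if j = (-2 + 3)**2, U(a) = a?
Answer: -72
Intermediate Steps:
Q(F, T) = F/2
y = -4 (y = (1 + (1/2)*6)*(-2 + 1) = (1 + 3)*(-1) = 4*(-1) = -4)
j = 1 (j = 1**2 = 1)
D(G, L) = -3 + 3*L (D(G, L) = 3*(L - 1*1) = 3*(L - 1) = 3*(-1 + L) = -3 + 3*L)
(j*U(4))*D(y, -5) = (1*4)*(-3 + 3*(-5)) = 4*(-3 - 15) = 4*(-18) = -72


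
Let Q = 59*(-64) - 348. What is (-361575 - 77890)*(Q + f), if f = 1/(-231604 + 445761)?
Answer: 388128222325155/214157 ≈ 1.8124e+9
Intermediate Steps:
f = 1/214157 ≈ 4.6695e-6
Q = -4124 (Q = -3776 - 348 = -4124)
(-361575 - 77890)*(Q + f) = (-361575 - 77890)*(-4124 + 1/214157) = -439465*(-883183467/214157) = 388128222325155/214157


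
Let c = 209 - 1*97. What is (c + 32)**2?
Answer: 20736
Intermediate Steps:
c = 112 (c = 209 - 97 = 112)
(c + 32)**2 = (112 + 32)**2 = 144**2 = 20736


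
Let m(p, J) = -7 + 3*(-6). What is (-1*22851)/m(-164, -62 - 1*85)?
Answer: 22851/25 ≈ 914.04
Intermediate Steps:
m(p, J) = -25 (m(p, J) = -7 - 18 = -25)
(-1*22851)/m(-164, -62 - 1*85) = -1*22851/(-25) = -22851*(-1/25) = 22851/25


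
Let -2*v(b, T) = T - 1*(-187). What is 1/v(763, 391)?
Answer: -1/289 ≈ -0.0034602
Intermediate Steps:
v(b, T) = -187/2 - T/2 (v(b, T) = -(T - 1*(-187))/2 = -(T + 187)/2 = -(187 + T)/2 = -187/2 - T/2)
1/v(763, 391) = 1/(-187/2 - ½*391) = 1/(-187/2 - 391/2) = 1/(-289) = -1/289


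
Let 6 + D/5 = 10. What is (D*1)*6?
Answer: 120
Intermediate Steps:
D = 20 (D = -30 + 5*10 = -30 + 50 = 20)
(D*1)*6 = (20*1)*6 = 20*6 = 120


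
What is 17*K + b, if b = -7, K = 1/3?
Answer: -4/3 ≈ -1.3333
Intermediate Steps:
K = 1/3 ≈ 0.33333
17*K + b = 17*(1/3) - 7 = 17/3 - 7 = -4/3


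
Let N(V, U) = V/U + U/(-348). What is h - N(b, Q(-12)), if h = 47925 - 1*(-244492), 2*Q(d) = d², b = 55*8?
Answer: 76319296/261 ≈ 2.9241e+5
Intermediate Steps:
b = 440
Q(d) = d²/2
h = 292417 (h = 47925 + 244492 = 292417)
N(V, U) = -U/348 + V/U (N(V, U) = V/U + U*(-1/348) = V/U - U/348 = -U/348 + V/U)
h - N(b, Q(-12)) = 292417 - (-(-12)²/696 + 440/(((½)*(-12)²))) = 292417 - (-144/696 + 440/(((½)*144))) = 292417 - (-1/348*72 + 440/72) = 292417 - (-6/29 + 440*(1/72)) = 292417 - (-6/29 + 55/9) = 292417 - 1*1541/261 = 292417 - 1541/261 = 76319296/261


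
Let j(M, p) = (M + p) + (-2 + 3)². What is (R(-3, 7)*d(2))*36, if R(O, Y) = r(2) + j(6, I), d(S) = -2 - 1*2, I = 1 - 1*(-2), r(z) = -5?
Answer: -720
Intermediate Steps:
I = 3 (I = 1 + 2 = 3)
d(S) = -4 (d(S) = -2 - 2 = -4)
j(M, p) = 1 + M + p (j(M, p) = (M + p) + 1² = (M + p) + 1 = 1 + M + p)
R(O, Y) = 5 (R(O, Y) = -5 + (1 + 6 + 3) = -5 + 10 = 5)
(R(-3, 7)*d(2))*36 = (5*(-4))*36 = -20*36 = -720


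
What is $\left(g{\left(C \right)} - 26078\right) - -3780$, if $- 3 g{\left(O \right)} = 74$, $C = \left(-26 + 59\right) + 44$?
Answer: $- \frac{66968}{3} \approx -22323.0$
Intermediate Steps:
$C = 77$ ($C = 33 + 44 = 77$)
$g{\left(O \right)} = - \frac{74}{3}$ ($g{\left(O \right)} = \left(- \frac{1}{3}\right) 74 = - \frac{74}{3}$)
$\left(g{\left(C \right)} - 26078\right) - -3780 = \left(- \frac{74}{3} - 26078\right) - -3780 = - \frac{78308}{3} + 3780 = - \frac{66968}{3}$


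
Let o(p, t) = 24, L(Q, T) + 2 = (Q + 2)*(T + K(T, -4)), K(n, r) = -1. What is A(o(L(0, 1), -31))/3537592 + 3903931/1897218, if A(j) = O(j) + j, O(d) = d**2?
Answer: 1726456675619/838947902382 ≈ 2.0579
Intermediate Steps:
L(Q, T) = -2 + (-1 + T)*(2 + Q) (L(Q, T) = -2 + (Q + 2)*(T - 1) = -2 + (2 + Q)*(-1 + T) = -2 + (-1 + T)*(2 + Q))
A(j) = j + j**2 (A(j) = j**2 + j = j + j**2)
A(o(L(0, 1), -31))/3537592 + 3903931/1897218 = (24*(1 + 24))/3537592 + 3903931/1897218 = (24*25)*(1/3537592) + 3903931*(1/1897218) = 600*(1/3537592) + 3903931/1897218 = 75/442199 + 3903931/1897218 = 1726456675619/838947902382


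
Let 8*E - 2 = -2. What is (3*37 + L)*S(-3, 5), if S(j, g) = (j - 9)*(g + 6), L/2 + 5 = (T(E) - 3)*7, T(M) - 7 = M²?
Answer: -20724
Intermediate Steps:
E = 0 (E = ¼ + (⅛)*(-2) = ¼ - ¼ = 0)
T(M) = 7 + M²
L = 46 (L = -10 + 2*(((7 + 0²) - 3)*7) = -10 + 2*(((7 + 0) - 3)*7) = -10 + 2*((7 - 3)*7) = -10 + 2*(4*7) = -10 + 2*28 = -10 + 56 = 46)
S(j, g) = (-9 + j)*(6 + g)
(3*37 + L)*S(-3, 5) = (3*37 + 46)*(-54 - 9*5 + 6*(-3) + 5*(-3)) = (111 + 46)*(-54 - 45 - 18 - 15) = 157*(-132) = -20724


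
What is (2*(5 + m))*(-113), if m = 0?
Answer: -1130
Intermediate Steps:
(2*(5 + m))*(-113) = (2*(5 + 0))*(-113) = (2*5)*(-113) = 10*(-113) = -1130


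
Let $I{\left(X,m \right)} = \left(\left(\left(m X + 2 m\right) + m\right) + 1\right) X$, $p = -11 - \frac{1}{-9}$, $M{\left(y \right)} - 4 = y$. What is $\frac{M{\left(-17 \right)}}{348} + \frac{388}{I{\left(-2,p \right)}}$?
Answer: $\frac{606451}{30972} \approx 19.581$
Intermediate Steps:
$M{\left(y \right)} = 4 + y$
$p = - \frac{98}{9}$ ($p = -11 - - \frac{1}{9} = -11 + \frac{1}{9} = - \frac{98}{9} \approx -10.889$)
$I{\left(X,m \right)} = X \left(1 + 3 m + X m\right)$ ($I{\left(X,m \right)} = \left(\left(\left(X m + 2 m\right) + m\right) + 1\right) X = \left(\left(\left(2 m + X m\right) + m\right) + 1\right) X = \left(\left(3 m + X m\right) + 1\right) X = \left(1 + 3 m + X m\right) X = X \left(1 + 3 m + X m\right)$)
$\frac{M{\left(-17 \right)}}{348} + \frac{388}{I{\left(-2,p \right)}} = \frac{4 - 17}{348} + \frac{388}{\left(-2\right) \left(1 + 3 \left(- \frac{98}{9}\right) - - \frac{196}{9}\right)} = \left(-13\right) \frac{1}{348} + \frac{388}{\left(-2\right) \left(1 - \frac{98}{3} + \frac{196}{9}\right)} = - \frac{13}{348} + \frac{388}{\left(-2\right) \left(- \frac{89}{9}\right)} = - \frac{13}{348} + \frac{388}{\frac{178}{9}} = - \frac{13}{348} + 388 \cdot \frac{9}{178} = - \frac{13}{348} + \frac{1746}{89} = \frac{606451}{30972}$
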